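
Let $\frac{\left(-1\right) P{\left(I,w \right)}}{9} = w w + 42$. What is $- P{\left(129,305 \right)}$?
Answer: $837603$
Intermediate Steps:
$P{\left(I,w \right)} = -378 - 9 w^{2}$ ($P{\left(I,w \right)} = - 9 \left(w w + 42\right) = - 9 \left(w^{2} + 42\right) = - 9 \left(42 + w^{2}\right) = -378 - 9 w^{2}$)
$- P{\left(129,305 \right)} = - (-378 - 9 \cdot 305^{2}) = - (-378 - 837225) = \left(-1\right) \left(-837603\right) = 837603$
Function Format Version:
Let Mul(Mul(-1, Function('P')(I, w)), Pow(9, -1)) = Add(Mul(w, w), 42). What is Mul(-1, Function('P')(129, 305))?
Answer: 837603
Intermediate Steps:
Function('P')(I, w) = Add(-378, Mul(-9, Pow(w, 2))) (Function('P')(I, w) = Mul(-9, Add(Mul(w, w), 42)) = Mul(-9, Add(Pow(w, 2), 42)) = Mul(-9, Add(42, Pow(w, 2))) = Add(-378, Mul(-9, Pow(w, 2))))
Mul(-1, Function('P')(129, 305)) = Mul(-1, Add(-378, Mul(-9, Pow(305, 2)))) = Mul(-1, Add(-378, Mul(-9, 93025))) = Mul(-1, Add(-378, -837225)) = Mul(-1, -837603) = 837603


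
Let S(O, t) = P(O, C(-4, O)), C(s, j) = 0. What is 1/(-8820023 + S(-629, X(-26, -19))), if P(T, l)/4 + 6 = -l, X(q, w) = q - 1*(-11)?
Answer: -1/8820047 ≈ -1.1338e-7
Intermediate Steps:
X(q, w) = 11 + q (X(q, w) = q + 11 = 11 + q)
P(T, l) = -24 - 4*l (P(T, l) = -24 + 4*(-l) = -24 - 4*l)
S(O, t) = -24 (S(O, t) = -24 - 4*0 = -24 + 0 = -24)
1/(-8820023 + S(-629, X(-26, -19))) = 1/(-8820023 - 24) = 1/(-8820047) = -1/8820047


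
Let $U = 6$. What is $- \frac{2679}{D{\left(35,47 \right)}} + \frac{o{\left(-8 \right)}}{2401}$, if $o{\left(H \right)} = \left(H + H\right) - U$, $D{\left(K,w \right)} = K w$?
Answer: $- \frac{19661}{12005} \approx -1.6377$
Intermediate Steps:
$o{\left(H \right)} = -6 + 2 H$ ($o{\left(H \right)} = \left(H + H\right) - 6 = 2 H - 6 = -6 + 2 H$)
$- \frac{2679}{D{\left(35,47 \right)}} + \frac{o{\left(-8 \right)}}{2401} = - \frac{2679}{35 \cdot 47} + \frac{-6 + 2 \left(-8\right)}{2401} = - \frac{2679}{1645} + \left(-6 - 16\right) \frac{1}{2401} = \left(-2679\right) \frac{1}{1645} - \frac{22}{2401} = - \frac{57}{35} - \frac{22}{2401} = - \frac{19661}{12005}$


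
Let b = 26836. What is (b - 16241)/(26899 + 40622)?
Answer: 10595/67521 ≈ 0.15691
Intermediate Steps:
(b - 16241)/(26899 + 40622) = (26836 - 16241)/(26899 + 40622) = 10595/67521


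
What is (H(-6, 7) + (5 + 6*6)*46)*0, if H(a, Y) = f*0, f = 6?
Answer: 0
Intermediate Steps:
H(a, Y) = 0 (H(a, Y) = 6*0 = 0)
(H(-6, 7) + (5 + 6*6)*46)*0 = (0 + (5 + 6*6)*46)*0 = (0 + (5 + 36)*46)*0 = (0 + 41*46)*0 = (0 + 1886)*0 = 1886*0 = 0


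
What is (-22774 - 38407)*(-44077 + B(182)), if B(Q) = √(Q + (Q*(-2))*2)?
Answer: 2696674937 - 61181*I*√546 ≈ 2.6967e+9 - 1.4296e+6*I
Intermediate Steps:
B(Q) = √3*√(-Q) (B(Q) = √(Q - 2*Q*2) = √(Q - 4*Q) = √(-3*Q) = √3*√(-Q))
(-22774 - 38407)*(-44077 + B(182)) = (-22774 - 38407)*(-44077 + √3*√(-1*182)) = -61181*(-44077 + √3*√(-182)) = -61181*(-44077 + √3*(I*√182)) = -61181*(-44077 + I*√546) = 2696674937 - 61181*I*√546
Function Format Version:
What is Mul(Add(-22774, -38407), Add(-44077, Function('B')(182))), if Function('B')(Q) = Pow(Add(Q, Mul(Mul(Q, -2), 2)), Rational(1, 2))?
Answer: Add(2696674937, Mul(-61181, I, Pow(546, Rational(1, 2)))) ≈ Add(2.6967e+9, Mul(-1.4296e+6, I))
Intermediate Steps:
Function('B')(Q) = Mul(Pow(3, Rational(1, 2)), Pow(Mul(-1, Q), Rational(1, 2))) (Function('B')(Q) = Pow(Add(Q, Mul(Mul(-2, Q), 2)), Rational(1, 2)) = Pow(Add(Q, Mul(-4, Q)), Rational(1, 2)) = Pow(Mul(-3, Q), Rational(1, 2)) = Mul(Pow(3, Rational(1, 2)), Pow(Mul(-1, Q), Rational(1, 2))))
Mul(Add(-22774, -38407), Add(-44077, Function('B')(182))) = Mul(Add(-22774, -38407), Add(-44077, Mul(Pow(3, Rational(1, 2)), Pow(Mul(-1, 182), Rational(1, 2))))) = Mul(-61181, Add(-44077, Mul(Pow(3, Rational(1, 2)), Pow(-182, Rational(1, 2))))) = Mul(-61181, Add(-44077, Mul(Pow(3, Rational(1, 2)), Mul(I, Pow(182, Rational(1, 2)))))) = Mul(-61181, Add(-44077, Mul(I, Pow(546, Rational(1, 2))))) = Add(2696674937, Mul(-61181, I, Pow(546, Rational(1, 2))))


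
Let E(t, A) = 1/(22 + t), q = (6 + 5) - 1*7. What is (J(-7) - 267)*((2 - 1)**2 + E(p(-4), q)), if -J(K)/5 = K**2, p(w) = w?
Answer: -4864/9 ≈ -540.44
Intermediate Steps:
q = 4 (q = 11 - 7 = 4)
J(K) = -5*K**2
(J(-7) - 267)*((2 - 1)**2 + E(p(-4), q)) = (-5*(-7)**2 - 267)*((2 - 1)**2 + 1/(22 - 4)) = (-5*49 - 267)*(1**2 + 1/18) = (-245 - 267)*(1 + 1/18) = -512*19/18 = -4864/9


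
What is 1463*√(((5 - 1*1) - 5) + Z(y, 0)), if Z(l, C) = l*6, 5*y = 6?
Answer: 1463*√155/5 ≈ 3642.8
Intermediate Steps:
y = 6/5 (y = (⅕)*6 = 6/5 ≈ 1.2000)
Z(l, C) = 6*l
1463*√(((5 - 1*1) - 5) + Z(y, 0)) = 1463*√(((5 - 1*1) - 5) + 6*(6/5)) = 1463*√(((5 - 1) - 5) + 36/5) = 1463*√((4 - 5) + 36/5) = 1463*√(-1 + 36/5) = 1463*√(31/5) = 1463*(√155/5) = 1463*√155/5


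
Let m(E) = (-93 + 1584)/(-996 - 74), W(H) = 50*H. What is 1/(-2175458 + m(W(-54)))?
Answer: -1070/2327741551 ≈ -4.5967e-7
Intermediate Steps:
m(E) = -1491/1070 (m(E) = 1491/(-1070) = 1491*(-1/1070) = -1491/1070)
1/(-2175458 + m(W(-54))) = 1/(-2175458 - 1491/1070) = 1/(-2327741551/1070) = -1070/2327741551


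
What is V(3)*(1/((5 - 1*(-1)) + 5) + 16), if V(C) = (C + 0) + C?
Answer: 1062/11 ≈ 96.545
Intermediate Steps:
V(C) = 2*C (V(C) = C + C = 2*C)
V(3)*(1/((5 - 1*(-1)) + 5) + 16) = (2*3)*(1/((5 - 1*(-1)) + 5) + 16) = 6*(1/((5 + 1) + 5) + 16) = 6*(1/(6 + 5) + 16) = 6*(1/11 + 16) = 6*(177/11) = 1062/11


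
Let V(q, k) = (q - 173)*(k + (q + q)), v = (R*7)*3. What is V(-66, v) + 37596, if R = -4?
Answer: 89220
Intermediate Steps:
v = -84 (v = -4*7*3 = -28*3 = -84)
V(q, k) = (-173 + q)*(k + 2*q)
V(-66, v) + 37596 = (-346*(-66) - 173*(-84) + 2*(-66)**2 - 84*(-66)) + 37596 = (22836 + 14532 + 2*4356 + 5544) + 37596 = (22836 + 14532 + 8712 + 5544) + 37596 = 51624 + 37596 = 89220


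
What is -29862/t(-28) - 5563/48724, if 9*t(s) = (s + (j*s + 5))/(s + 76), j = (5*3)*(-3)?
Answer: -628565191447/60271588 ≈ -10429.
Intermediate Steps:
j = -45 (j = 15*(-3) = -45)
t(s) = (5 - 44*s)/(9*(76 + s)) (t(s) = ((s + (-45*s + 5))/(s + 76))/9 = ((s + (5 - 45*s))/(76 + s))/9 = ((5 - 44*s)/(76 + s))/9 = (5 - 44*s)/(9*(76 + s)))
-29862/t(-28) - 5563/48724 = -29862*9*(76 - 28)/(5 - 44*(-28)) - 5563/48724 = -29862*432/(5 + 1232) - 5563*1/48724 = -29862/((1/9)*(1/48)*1237) - 5563/48724 = -29862/1237/432 - 5563/48724 = -29862*432/1237 - 5563/48724 = -12900384/1237 - 5563/48724 = -628565191447/60271588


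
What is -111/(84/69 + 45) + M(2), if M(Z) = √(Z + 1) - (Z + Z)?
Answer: -6805/1063 + √3 ≈ -4.6696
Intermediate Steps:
M(Z) = √(1 + Z) - 2*Z
-111/(84/69 + 45) + M(2) = -111/(84/69 + 45) + (√(1 + 2) - 2*2) = -111/(84*(1/69) + 45) + (√3 - 4) = -111/(28/23 + 45) + (-4 + √3) = -111/(1063/23) + (-4 + √3) = (23/1063)*(-111) + (-4 + √3) = -2553/1063 + (-4 + √3) = -6805/1063 + √3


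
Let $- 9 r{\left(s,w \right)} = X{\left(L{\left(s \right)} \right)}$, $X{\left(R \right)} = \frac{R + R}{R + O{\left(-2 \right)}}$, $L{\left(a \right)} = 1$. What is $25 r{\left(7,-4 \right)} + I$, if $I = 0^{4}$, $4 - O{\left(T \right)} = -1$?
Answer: $- \frac{25}{27} \approx -0.92593$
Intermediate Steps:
$O{\left(T \right)} = 5$ ($O{\left(T \right)} = 4 - -1 = 4 + 1 = 5$)
$X{\left(R \right)} = \frac{2 R}{5 + R}$ ($X{\left(R \right)} = \frac{R + R}{R + 5} = \frac{2 R}{5 + R}$)
$r{\left(s,w \right)} = - \frac{1}{27}$ ($r{\left(s,w \right)} = - \frac{2 \cdot 1 \frac{1}{5 + 1}}{9} = - \frac{2 \cdot 1 \cdot \frac{1}{6}}{9} = \left(- \frac{1}{9}\right) \frac{1}{3} = - \frac{1}{27}$)
$I = 0$
$25 r{\left(7,-4 \right)} + I = 25 \left(- \frac{1}{27}\right) + 0 = - \frac{25}{27} + 0 = - \frac{25}{27}$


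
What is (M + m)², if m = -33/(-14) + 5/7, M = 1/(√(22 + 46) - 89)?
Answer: 113187176817/12087243364 - 672866*√17/431687263 ≈ 9.3578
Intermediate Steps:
M = 1/(-89 + 2*√17) (M = 1/(√68 - 89) = 1/(2*√17 - 89) = 1/(-89 + 2*√17) ≈ -0.012383)
m = 43/14 (m = -33*(-1/14) + 5*(⅐) = 33/14 + 5/7 = 43/14 ≈ 3.0714)
(M + m)² = ((-89/7853 - 2*√17/7853) + 43/14)² = (336433/109942 - 2*√17/7853)²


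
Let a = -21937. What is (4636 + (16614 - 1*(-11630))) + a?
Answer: 10943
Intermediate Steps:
(4636 + (16614 - 1*(-11630))) + a = (4636 + (16614 - 1*(-11630))) - 21937 = (4636 + (16614 + 11630)) - 21937 = (4636 + 28244) - 21937 = 32880 - 21937 = 10943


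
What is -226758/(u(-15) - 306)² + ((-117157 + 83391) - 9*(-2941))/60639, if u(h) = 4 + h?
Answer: -14483646595/6093552471 ≈ -2.3769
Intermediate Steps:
-226758/(u(-15) - 306)² + ((-117157 + 83391) - 9*(-2941))/60639 = -226758/((4 - 15) - 306)² + ((-117157 + 83391) - 9*(-2941))/60639 = -226758/(-11 - 306)² + (-33766 + 26469)*(1/60639) = -226758/((-317)²) - 7297*1/60639 = -226758/100489 - 7297/60639 = -14483646595/6093552471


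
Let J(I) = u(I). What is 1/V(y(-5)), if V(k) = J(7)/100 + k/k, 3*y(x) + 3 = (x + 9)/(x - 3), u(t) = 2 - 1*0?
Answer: 50/51 ≈ 0.98039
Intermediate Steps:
u(t) = 2 (u(t) = 2 + 0 = 2)
J(I) = 2
y(x) = -1 + (9 + x)/(3*(-3 + x)) (y(x) = -1 + ((x + 9)/(x - 3))/3 = -1 + ((9 + x)/(-3 + x))/3 = -1 + (9 + x)/(3*(-3 + x)))
V(k) = 51/50 (V(k) = 2/100 + k/k = 2*(1/100) + 1 = 1/50 + 1 = 51/50)
1/V(y(-5)) = 1/(51/50) = 50/51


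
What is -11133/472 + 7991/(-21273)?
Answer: -240604061/10040856 ≈ -23.962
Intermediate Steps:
-11133/472 + 7991/(-21273) = -11133*1/472 + 7991*(-1/21273) = -11133/472 - 7991/21273 = -240604061/10040856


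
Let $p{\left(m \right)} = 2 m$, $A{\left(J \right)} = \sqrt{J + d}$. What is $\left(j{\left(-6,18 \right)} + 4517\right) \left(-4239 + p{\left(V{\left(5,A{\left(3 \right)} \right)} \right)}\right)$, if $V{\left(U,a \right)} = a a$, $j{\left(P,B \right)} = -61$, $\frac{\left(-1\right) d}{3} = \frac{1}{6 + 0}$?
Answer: $-18866704$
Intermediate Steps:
$d = - \frac{1}{2}$ ($d = - \frac{3}{6 + 0} = - \frac{3}{6} = \left(-3\right) \frac{1}{6} = - \frac{1}{2} \approx -0.5$)
$A{\left(J \right)} = \sqrt{- \frac{1}{2} + J}$ ($A{\left(J \right)} = \sqrt{J - \frac{1}{2}} = \sqrt{- \frac{1}{2} + J}$)
$V{\left(U,a \right)} = a^{2}$
$\left(j{\left(-6,18 \right)} + 4517\right) \left(-4239 + p{\left(V{\left(5,A{\left(3 \right)} \right)} \right)}\right) = \left(-61 + 4517\right) \left(-4239 + 2 \left(\frac{\sqrt{-2 + 4 \cdot 3}}{2}\right)^{2}\right) = 4456 \left(-4239 + 2 \left(\frac{\sqrt{-2 + 12}}{2}\right)^{2}\right) = 4456 \left(-4239 + 2 \left(\frac{\sqrt{10}}{2}\right)^{2}\right) = 4456 \left(-4239 + 2 \cdot \frac{5}{2}\right) = 4456 \left(-4239 + 5\right) = 4456 \left(-4234\right) = -18866704$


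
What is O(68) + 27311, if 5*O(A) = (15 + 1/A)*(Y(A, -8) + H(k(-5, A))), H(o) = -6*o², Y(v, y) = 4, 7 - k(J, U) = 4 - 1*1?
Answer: 2297952/85 ≈ 27035.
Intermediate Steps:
k(J, U) = 4 (k(J, U) = 7 - (4 - 1*1) = 7 - (4 - 1) = 7 - 1*3 = 7 - 3 = 4)
O(A) = -276 - 92/(5*A) (O(A) = ((15 + 1/A)*(4 - 6*4²))/5 = ((15 + 1/A)*(4 - 6*16))/5 = ((15 + 1/A)*(4 - 96))/5 = ((15 + 1/A)*(-92))/5 = (-1380 - 92/A)/5 = -276 - 92/(5*A))
O(68) + 27311 = (-276 - 92/5/68) + 27311 = (-276 - 92/5*1/68) + 27311 = (-276 - 23/85) + 27311 = -23483/85 + 27311 = 2297952/85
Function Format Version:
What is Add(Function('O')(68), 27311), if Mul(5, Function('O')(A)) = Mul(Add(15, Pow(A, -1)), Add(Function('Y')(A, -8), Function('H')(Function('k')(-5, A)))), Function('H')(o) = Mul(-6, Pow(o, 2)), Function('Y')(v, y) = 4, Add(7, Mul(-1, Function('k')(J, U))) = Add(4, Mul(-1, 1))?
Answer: Rational(2297952, 85) ≈ 27035.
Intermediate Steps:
Function('k')(J, U) = 4 (Function('k')(J, U) = Add(7, Mul(-1, Add(4, Mul(-1, 1)))) = Add(7, Mul(-1, Add(4, -1))) = Add(7, Mul(-1, 3)) = Add(7, -3) = 4)
Function('O')(A) = Add(-276, Mul(Rational(-92, 5), Pow(A, -1))) (Function('O')(A) = Mul(Rational(1, 5), Mul(Add(15, Pow(A, -1)), Add(4, Mul(-6, Pow(4, 2))))) = Mul(Rational(1, 5), Mul(Add(15, Pow(A, -1)), Add(4, Mul(-6, 16)))) = Mul(Rational(1, 5), Mul(Add(15, Pow(A, -1)), Add(4, -96))) = Mul(Rational(1, 5), Mul(Add(15, Pow(A, -1)), -92)) = Mul(Rational(1, 5), Add(-1380, Mul(-92, Pow(A, -1)))) = Add(-276, Mul(Rational(-92, 5), Pow(A, -1))))
Add(Function('O')(68), 27311) = Add(Add(-276, Mul(Rational(-92, 5), Pow(68, -1))), 27311) = Add(Add(-276, Mul(Rational(-92, 5), Rational(1, 68))), 27311) = Add(Add(-276, Rational(-23, 85)), 27311) = Add(Rational(-23483, 85), 27311) = Rational(2297952, 85)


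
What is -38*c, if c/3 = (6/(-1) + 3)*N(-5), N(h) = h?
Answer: -1710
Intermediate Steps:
c = 45 (c = 3*((6/(-1) + 3)*(-5)) = 3*((6*(-1) + 3)*(-5)) = 3*((-6 + 3)*(-5)) = 3*(-3*(-5)) = 3*15 = 45)
-38*c = -38*45 = -1710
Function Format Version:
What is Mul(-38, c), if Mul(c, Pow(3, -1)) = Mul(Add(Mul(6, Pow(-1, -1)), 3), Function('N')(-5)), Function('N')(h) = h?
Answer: -1710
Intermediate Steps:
c = 45 (c = Mul(3, Mul(Add(Mul(6, Pow(-1, -1)), 3), -5)) = Mul(3, Mul(Add(Mul(6, -1), 3), -5)) = Mul(3, Mul(Add(-6, 3), -5)) = Mul(3, Mul(-3, -5)) = Mul(3, 15) = 45)
Mul(-38, c) = Mul(-38, 45) = -1710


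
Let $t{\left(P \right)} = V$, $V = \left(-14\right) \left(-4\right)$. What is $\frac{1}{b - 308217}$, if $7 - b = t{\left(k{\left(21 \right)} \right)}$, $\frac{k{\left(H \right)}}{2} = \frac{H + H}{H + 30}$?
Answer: $- \frac{1}{308266} \approx -3.244 \cdot 10^{-6}$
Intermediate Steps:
$V = 56$
$k{\left(H \right)} = \frac{4 H}{30 + H}$ ($k{\left(H \right)} = 2 \frac{H + H}{H + 30} = 2 \frac{2 H}{30 + H} = \frac{4 H}{30 + H}$)
$t{\left(P \right)} = 56$
$b = -49$ ($b = 7 - 56 = -49$)
$\frac{1}{b - 308217} = \frac{1}{-49 - 308217} = \frac{1}{-308266} = - \frac{1}{308266}$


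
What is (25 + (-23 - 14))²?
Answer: 144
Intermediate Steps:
(25 + (-23 - 14))² = (25 - 37)² = (-12)² = 144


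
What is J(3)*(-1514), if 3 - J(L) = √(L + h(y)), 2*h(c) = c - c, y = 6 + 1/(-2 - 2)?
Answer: -4542 + 1514*√3 ≈ -1919.7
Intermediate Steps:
y = 23/4 (y = 6 + 1/(-4) = 6 - ¼ = 23/4 ≈ 5.7500)
h(c) = 0 (h(c) = (c - c)/2 = (½)*0 = 0)
J(L) = 3 - √L (J(L) = 3 - √(L + 0) = 3 - √L)
J(3)*(-1514) = (3 - √3)*(-1514) = -4542 + 1514*√3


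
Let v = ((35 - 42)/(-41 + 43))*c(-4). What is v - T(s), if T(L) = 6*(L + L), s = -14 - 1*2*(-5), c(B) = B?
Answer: 62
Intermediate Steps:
v = 14 (v = ((35 - 42)/(-41 + 43))*(-4) = -7/2*(-4) = 14)
s = -4 (s = -14 - 2*(-5) = -14 - 1*(-10) = -14 + 10 = -4)
T(L) = 12*L (T(L) = 6*(2*L) = 12*L)
v - T(s) = 14 - 12*(-4) = 14 - 1*(-48) = 14 + 48 = 62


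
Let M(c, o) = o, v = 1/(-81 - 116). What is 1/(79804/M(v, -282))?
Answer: -141/39902 ≈ -0.0035337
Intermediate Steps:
v = -1/197 (v = 1/(-197) = -1/197 ≈ -0.0050761)
1/(79804/M(v, -282)) = 1/(79804/(-282)) = 1/(79804*(-1/282)) = 1/(-39902/141) = -141/39902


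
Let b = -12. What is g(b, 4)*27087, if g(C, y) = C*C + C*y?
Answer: 2600352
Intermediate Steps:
g(C, y) = C² + C*y
g(b, 4)*27087 = -12*(-12 + 4)*27087 = -12*(-8)*27087 = 96*27087 = 2600352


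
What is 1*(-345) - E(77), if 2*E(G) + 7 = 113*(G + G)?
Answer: -18085/2 ≈ -9042.5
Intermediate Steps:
E(G) = -7/2 + 113*G (E(G) = -7/2 + (113*(G + G))/2 = -7/2 + (113*(2*G))/2 = -7/2 + (226*G)/2 = -7/2 + 113*G)
1*(-345) - E(77) = 1*(-345) - (-7/2 + 113*77) = -345 - (-7/2 + 8701) = -345 - 1*17395/2 = -345 - 17395/2 = -18085/2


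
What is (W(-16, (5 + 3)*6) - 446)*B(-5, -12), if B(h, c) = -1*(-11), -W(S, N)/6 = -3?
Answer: -4708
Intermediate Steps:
W(S, N) = 18 (W(S, N) = -6*(-3) = 18)
B(h, c) = 11
(W(-16, (5 + 3)*6) - 446)*B(-5, -12) = (18 - 446)*11 = -428*11 = -4708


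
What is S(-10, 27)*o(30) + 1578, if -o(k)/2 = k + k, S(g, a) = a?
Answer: -1662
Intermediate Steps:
o(k) = -4*k (o(k) = -2*(k + k) = -4*k)
S(-10, 27)*o(30) + 1578 = 27*(-4*30) + 1578 = 27*(-120) + 1578 = -3240 + 1578 = -1662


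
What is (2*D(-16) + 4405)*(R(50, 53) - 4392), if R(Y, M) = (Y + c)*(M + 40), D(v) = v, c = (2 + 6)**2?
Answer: 27156330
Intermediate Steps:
c = 64 (c = 8**2 = 64)
R(Y, M) = (40 + M)*(64 + Y) (R(Y, M) = (Y + 64)*(M + 40) = (64 + Y)*(40 + M) = (40 + M)*(64 + Y))
(2*D(-16) + 4405)*(R(50, 53) - 4392) = (2*(-16) + 4405)*((2560 + 40*50 + 64*53 + 53*50) - 4392) = (-32 + 4405)*((2560 + 2000 + 3392 + 2650) - 4392) = 4373*(10602 - 4392) = 4373*6210 = 27156330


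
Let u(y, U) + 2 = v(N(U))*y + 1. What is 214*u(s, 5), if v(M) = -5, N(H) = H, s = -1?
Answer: 856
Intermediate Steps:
u(y, U) = -1 - 5*y (u(y, U) = -2 + (-5*y + 1) = -2 + (1 - 5*y) = -1 - 5*y)
214*u(s, 5) = 214*(-1 - 5*(-1)) = 214*(-1 + 5) = 214*4 = 856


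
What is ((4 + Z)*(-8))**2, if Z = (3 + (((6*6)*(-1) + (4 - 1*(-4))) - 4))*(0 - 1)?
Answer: 69696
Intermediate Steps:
Z = 29 (Z = (3 + ((36*(-1) + (4 + 4)) - 4))*(-1) = (3 + ((-36 + 8) - 4))*(-1) = (3 + (-28 - 4))*(-1) = (3 - 32)*(-1) = -29*(-1) = 29)
((4 + Z)*(-8))**2 = ((4 + 29)*(-8))**2 = (33*(-8))**2 = (-264)**2 = 69696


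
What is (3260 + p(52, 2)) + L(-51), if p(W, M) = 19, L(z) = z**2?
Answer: 5880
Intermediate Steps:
(3260 + p(52, 2)) + L(-51) = (3260 + 19) + (-51)**2 = 3279 + 2601 = 5880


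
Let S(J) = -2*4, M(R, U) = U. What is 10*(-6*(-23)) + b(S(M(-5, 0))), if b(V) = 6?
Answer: 1386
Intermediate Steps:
S(J) = -8
10*(-6*(-23)) + b(S(M(-5, 0))) = 10*(-6*(-23)) + 6 = 10*138 + 6 = 1380 + 6 = 1386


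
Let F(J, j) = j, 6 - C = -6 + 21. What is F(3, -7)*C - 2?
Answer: 61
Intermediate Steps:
C = -9 (C = 6 - (-6 + 21) = 6 - 1*15 = 6 - 15 = -9)
F(3, -7)*C - 2 = -7*(-9) - 2 = 63 - 2 = 61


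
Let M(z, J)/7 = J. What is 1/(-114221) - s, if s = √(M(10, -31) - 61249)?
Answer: -1/114221 - I*√61466 ≈ -8.755e-6 - 247.92*I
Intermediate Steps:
M(z, J) = 7*J
s = I*√61466 (s = √(7*(-31) - 61249) = √(-217 - 61249) = √(-61466) = I*√61466 ≈ 247.92*I)
1/(-114221) - s = 1/(-114221) - I*√61466 = -1/114221 - I*√61466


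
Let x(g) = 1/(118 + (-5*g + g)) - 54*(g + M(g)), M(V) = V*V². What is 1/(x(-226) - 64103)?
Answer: 1022/636991756311 ≈ 1.6044e-9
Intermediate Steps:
M(V) = V³
x(g) = 1/(118 - 4*g) - 54*g - 54*g³ (x(g) = 1/(118 + (-5*g + g)) - 54*(g + g³) = 1/(118 - 4*g) - (54*g + 54*g³) = 1/(118 - 4*g) + (-54*g - 54*g³) = 1/(118 - 4*g) - 54*g - 54*g³)
1/(x(-226) - 64103) = 1/((-1 - 216*(-226)² - 216*(-226)⁴ + 6372*(-226) + 6372*(-226)³)/(2*(-59 + 2*(-226))) - 64103) = 1/((-1 - 216*51076 - 216*2608757776 - 1440072 + 6372*(-11543176))/(2*(-59 - 452)) - 64103) = 1/((½)*(-1 - 11032416 - 563491679616 - 1440072 - 73553117472)/(-511) - 64103) = 1/((½)*(-1/511)*(-637057269577) - 64103) = 1/(637057269577/1022 - 64103) = 1/(636991756311/1022) = 1022/636991756311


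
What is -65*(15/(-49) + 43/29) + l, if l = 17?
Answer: -84523/1421 ≈ -59.481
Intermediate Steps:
-65*(15/(-49) + 43/29) + l = -65*(15/(-49) + 43/29) + 17 = -65*(15*(-1/49) + 43*(1/29)) + 17 = -65*(-15/49 + 43/29) + 17 = -65*1672/1421 + 17 = -108680/1421 + 17 = -84523/1421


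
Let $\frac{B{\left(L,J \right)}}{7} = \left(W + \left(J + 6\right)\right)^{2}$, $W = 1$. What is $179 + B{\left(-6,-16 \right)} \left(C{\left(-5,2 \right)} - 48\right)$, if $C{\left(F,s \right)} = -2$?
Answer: $-28171$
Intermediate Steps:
$B{\left(L,J \right)} = 7 \left(7 + J\right)^{2}$ ($B{\left(L,J \right)} = 7 \left(1 + \left(J + 6\right)\right)^{2} = 7 \left(1 + \left(6 + J\right)\right)^{2} = 7 \left(7 + J\right)^{2}$)
$179 + B{\left(-6,-16 \right)} \left(C{\left(-5,2 \right)} - 48\right) = 179 + 7 \left(7 - 16\right)^{2} \left(-2 - 48\right) = 179 + 7 \left(-9\right)^{2} \left(-2 - 48\right) = 179 + 7 \cdot 81 \left(-50\right) = 179 + 567 \left(-50\right) = 179 - 28350 = -28171$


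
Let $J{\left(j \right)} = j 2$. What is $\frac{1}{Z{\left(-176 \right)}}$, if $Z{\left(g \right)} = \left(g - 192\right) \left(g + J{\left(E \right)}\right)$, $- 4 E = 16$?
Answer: $\frac{1}{67712} \approx 1.4768 \cdot 10^{-5}$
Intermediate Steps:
$E = -4$ ($E = \left(- \frac{1}{4}\right) 16 = -4$)
$J{\left(j \right)} = 2 j$
$Z{\left(g \right)} = \left(-192 + g\right) \left(-8 + g\right)$ ($Z{\left(g \right)} = \left(g - 192\right) \left(g + 2 \left(-4\right)\right) = \left(-192 + g\right) \left(g - 8\right) = \left(-192 + g\right) \left(-8 + g\right)$)
$\frac{1}{Z{\left(-176 \right)}} = \frac{1}{1536 + \left(-176\right)^{2} - -35200} = \frac{1}{1536 + 30976 + 35200} = \frac{1}{67712}$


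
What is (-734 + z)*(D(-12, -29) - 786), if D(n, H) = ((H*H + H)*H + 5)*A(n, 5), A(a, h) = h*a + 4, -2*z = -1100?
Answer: -242442448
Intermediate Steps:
z = 550 (z = -½*(-1100) = 550)
A(a, h) = 4 + a*h (A(a, h) = a*h + 4 = 4 + a*h)
D(n, H) = (4 + 5*n)*(5 + H*(H + H²)) (D(n, H) = ((H*H + H)*H + 5)*(4 + n*5) = ((H² + H)*H + 5)*(4 + 5*n) = ((H + H²)*H + 5)*(4 + 5*n) = (H*(H + H²) + 5)*(4 + 5*n) = (5 + H*(H + H²))*(4 + 5*n) = (4 + 5*n)*(5 + H*(H + H²)))
(-734 + z)*(D(-12, -29) - 786) = (-734 + 550)*((4 + 5*(-12))*(5 + (-29)² + (-29)³) - 786) = -184*((4 - 60)*(5 + 841 - 24389) - 786) = -184*(-56*(-23543) - 786) = -184*(1318408 - 786) = -184*1317622 = -242442448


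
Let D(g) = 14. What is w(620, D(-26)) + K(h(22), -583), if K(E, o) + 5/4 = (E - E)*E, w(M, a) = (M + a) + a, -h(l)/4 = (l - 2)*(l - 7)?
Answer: 2587/4 ≈ 646.75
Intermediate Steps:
h(l) = -4*(-7 + l)*(-2 + l) (h(l) = -4*(l - 2)*(l - 7) = -4*(-2 + l)*(-7 + l) = -4*(-7 + l)*(-2 + l))
w(M, a) = M + 2*a
K(E, o) = -5/4 (K(E, o) = -5/4 + (E - E)*E = -5/4 + 0*E = -5/4 + 0 = -5/4)
w(620, D(-26)) + K(h(22), -583) = (620 + 2*14) - 5/4 = (620 + 28) - 5/4 = 648 - 5/4 = 2587/4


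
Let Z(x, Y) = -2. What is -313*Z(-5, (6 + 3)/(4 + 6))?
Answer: 626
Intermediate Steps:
-313*Z(-5, (6 + 3)/(4 + 6)) = -313*(-2) = 626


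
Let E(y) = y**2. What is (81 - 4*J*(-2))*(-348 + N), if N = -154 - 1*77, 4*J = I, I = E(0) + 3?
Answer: -50373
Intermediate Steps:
I = 3 (I = 0**2 + 3 = 0 + 3 = 3)
J = 3/4 (J = (1/4)*3 = 3/4 ≈ 0.75000)
N = -231 (N = -154 - 77 = -231)
(81 - 4*J*(-2))*(-348 + N) = (81 - 4*3/4*(-2))*(-348 - 231) = (81 - 3*(-2))*(-579) = (81 + 6)*(-579) = 87*(-579) = -50373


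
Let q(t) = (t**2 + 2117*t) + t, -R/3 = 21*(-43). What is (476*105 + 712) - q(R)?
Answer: -13025651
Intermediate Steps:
R = 2709 (R = -63*(-43) = -3*(-903) = 2709)
q(t) = t**2 + 2118*t
(476*105 + 712) - q(R) = (476*105 + 712) - 2709*(2118 + 2709) = (49980 + 712) - 2709*4827 = 50692 - 1*13076343 = 50692 - 13076343 = -13025651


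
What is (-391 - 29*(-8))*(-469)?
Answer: 74571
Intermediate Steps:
(-391 - 29*(-8))*(-469) = (-391 + 232)*(-469) = -159*(-469) = 74571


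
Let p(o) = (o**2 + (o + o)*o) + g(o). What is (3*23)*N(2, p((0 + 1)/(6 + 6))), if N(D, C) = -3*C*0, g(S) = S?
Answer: 0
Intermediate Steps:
p(o) = o + 3*o**2 (p(o) = (o**2 + (o + o)*o) + o = (o**2 + (2*o)*o) + o = (o**2 + 2*o**2) + o = 3*o**2 + o = o + 3*o**2)
N(D, C) = 0
(3*23)*N(2, p((0 + 1)/(6 + 6))) = (3*23)*0 = 69*0 = 0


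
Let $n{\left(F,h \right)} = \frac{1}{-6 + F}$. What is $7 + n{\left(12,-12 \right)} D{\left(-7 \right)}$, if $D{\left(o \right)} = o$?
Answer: $\frac{35}{6} \approx 5.8333$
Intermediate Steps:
$7 + n{\left(12,-12 \right)} D{\left(-7 \right)} = 7 + \frac{1}{-6 + 12} \left(-7\right) = 7 + \frac{1}{6} \left(-7\right) = 7 - \frac{7}{6} = \frac{35}{6}$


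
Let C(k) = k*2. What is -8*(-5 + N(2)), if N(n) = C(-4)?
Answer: 104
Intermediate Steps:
C(k) = 2*k
N(n) = -8 (N(n) = 2*(-4) = -8)
-8*(-5 + N(2)) = -8*(-5 - 8) = -8*(-13) = 104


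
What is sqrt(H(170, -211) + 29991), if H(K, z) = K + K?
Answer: 7*sqrt(619) ≈ 174.16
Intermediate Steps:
H(K, z) = 2*K
sqrt(H(170, -211) + 29991) = sqrt(2*170 + 29991) = sqrt(340 + 29991) = sqrt(30331) = 7*sqrt(619)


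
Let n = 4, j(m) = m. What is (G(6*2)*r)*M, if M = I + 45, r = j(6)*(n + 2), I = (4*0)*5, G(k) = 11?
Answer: 17820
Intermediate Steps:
I = 0 (I = 0*5 = 0)
r = 36 (r = 6*(4 + 2) = 6*6 = 36)
M = 45 (M = 0 + 45 = 45)
(G(6*2)*r)*M = (11*36)*45 = 396*45 = 17820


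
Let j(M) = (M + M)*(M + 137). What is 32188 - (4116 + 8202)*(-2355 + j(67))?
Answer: -307683770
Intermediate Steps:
j(M) = 2*M*(137 + M) (j(M) = (2*M)*(137 + M) = 2*M*(137 + M))
32188 - (4116 + 8202)*(-2355 + j(67)) = 32188 - (4116 + 8202)*(-2355 + 2*67*(137 + 67)) = 32188 - 12318*(-2355 + 2*67*204) = 32188 - 12318*(-2355 + 27336) = 32188 - 12318*24981 = 32188 - 1*307715958 = 32188 - 307715958 = -307683770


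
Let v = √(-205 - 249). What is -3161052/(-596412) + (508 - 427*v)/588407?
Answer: 51674669485/9748138769 - 427*I*√454/588407 ≈ 5.301 - 0.015462*I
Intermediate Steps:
v = I*√454 (v = √(-454) = I*√454 ≈ 21.307*I)
-3161052/(-596412) + (508 - 427*v)/588407 = -3161052/(-596412) + (508 - 427*I*√454)/588407 = -3161052*(-1/596412) + (508 - 427*I*√454)*(1/588407) = 87807/16567 + (508/588407 - 427*I*√454/588407) = 51674669485/9748138769 - 427*I*√454/588407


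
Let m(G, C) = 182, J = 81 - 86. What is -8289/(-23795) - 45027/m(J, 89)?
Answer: -1069908867/4330690 ≈ -247.05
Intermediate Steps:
J = -5
-8289/(-23795) - 45027/m(J, 89) = -8289/(-23795) - 45027/182 = -8289*(-1/23795) - 45027*1/182 = 8289/23795 - 45027/182 = -1069908867/4330690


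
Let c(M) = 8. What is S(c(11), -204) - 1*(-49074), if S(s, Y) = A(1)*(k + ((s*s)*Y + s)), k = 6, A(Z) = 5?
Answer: -16136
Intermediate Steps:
S(s, Y) = 30 + 5*s + 5*Y*s² (S(s, Y) = 5*(6 + ((s*s)*Y + s)) = 5*(6 + (s²*Y + s)) = 5*(6 + (Y*s² + s)) = 5*(6 + (s + Y*s²)) = 5*(6 + s + Y*s²) = 30 + 5*s + 5*Y*s²)
S(c(11), -204) - 1*(-49074) = (30 + 5*8 + 5*(-204)*8²) - 1*(-49074) = (30 + 40 + 5*(-204)*64) + 49074 = (30 + 40 - 65280) + 49074 = -65210 + 49074 = -16136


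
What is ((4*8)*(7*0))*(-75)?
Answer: 0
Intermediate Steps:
((4*8)*(7*0))*(-75) = (32*0)*(-75) = 0*(-75) = 0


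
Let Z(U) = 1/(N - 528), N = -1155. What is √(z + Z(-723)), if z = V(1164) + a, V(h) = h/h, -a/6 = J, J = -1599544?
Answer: √3020460837878/561 ≈ 3097.9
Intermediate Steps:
a = 9597264 (a = -6*(-1599544) = 9597264)
V(h) = 1
Z(U) = -1/1683 (Z(U) = 1/(-1155 - 528) = 1/(-1683) = -1/1683)
z = 9597265 (z = 1 + 9597264 = 9597265)
√(z + Z(-723)) = √(9597265 - 1/1683) = √(16152196994/1683) = √3020460837878/561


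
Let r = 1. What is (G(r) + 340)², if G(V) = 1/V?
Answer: 116281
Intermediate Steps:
(G(r) + 340)² = (1/1 + 340)² = (1 + 340)² = 341² = 116281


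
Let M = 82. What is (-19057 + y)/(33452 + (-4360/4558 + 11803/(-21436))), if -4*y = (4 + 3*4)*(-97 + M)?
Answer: -84368516188/148558637961 ≈ -0.56791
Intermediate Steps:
y = 60 (y = -(4 + 3*4)*(-97 + 82)/4 = -(4 + 12)*(-15)/4 = -4*(-15) = -¼*(-240) = 60)
(-19057 + y)/(33452 + (-4360/4558 + 11803/(-21436))) = (-19057 + 60)/(33452 + (-4360/4558 + 11803/(-21436))) = -18997/(33452 + (-4360*1/4558 + 11803*(-1/21436))) = -18997/(33452 + (-2180/2279 - 11803/21436)) = -18997/(33452 - 73629517/48852644) = -18997/1634145017571/48852644 = -18997*48852644/1634145017571 = -84368516188/148558637961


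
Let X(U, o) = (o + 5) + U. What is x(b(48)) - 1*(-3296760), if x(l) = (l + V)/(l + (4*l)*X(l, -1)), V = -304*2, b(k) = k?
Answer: 2067068485/627 ≈ 3.2968e+6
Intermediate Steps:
X(U, o) = 5 + U + o (X(U, o) = (5 + o) + U = 5 + U + o)
V = -608
x(l) = (-608 + l)/(l + 4*l*(4 + l)) (x(l) = (l - 608)/(l + (4*l)*(5 + l - 1)) = (-608 + l)/(l + (4*l)*(4 + l)) = (-608 + l)/(l + 4*l*(4 + l)))
x(b(48)) - 1*(-3296760) = (-608 + 48)/(48*(17 + 4*48)) - 1*(-3296760) = (1/48)*(-560)/(17 + 192) + 3296760 = (1/48)*(-560)/209 + 3296760 = (1/48)*(1/209)*(-560) + 3296760 = -35/627 + 3296760 = 2067068485/627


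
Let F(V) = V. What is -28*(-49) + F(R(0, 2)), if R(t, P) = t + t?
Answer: 1372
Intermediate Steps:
R(t, P) = 2*t
-28*(-49) + F(R(0, 2)) = -28*(-49) + 2*0 = 1372 + 0 = 1372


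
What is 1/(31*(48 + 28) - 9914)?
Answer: -1/7558 ≈ -0.00013231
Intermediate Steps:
1/(31*(48 + 28) - 9914) = 1/(31*76 - 9914) = 1/(2356 - 9914) = 1/(-7558) = -1/7558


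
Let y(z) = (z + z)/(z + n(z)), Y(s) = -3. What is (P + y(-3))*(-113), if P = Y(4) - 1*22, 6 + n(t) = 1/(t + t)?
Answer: 151307/55 ≈ 2751.0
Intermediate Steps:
n(t) = -6 + 1/(2*t) (n(t) = -6 + 1/(t + t) = -6 + 1/(2*t))
P = -25 (P = -3 - 1*22 = -3 - 22 = -25)
y(z) = 2*z/(-6 + z + 1/(2*z)) (y(z) = (z + z)/(z + (-6 + 1/(2*z))) = (2*z)/(-6 + z + 1/(2*z)) = 2*z/(-6 + z + 1/(2*z)))
(P + y(-3))*(-113) = (-25 + 4*(-3)²/(1 + 2*(-3)*(-6 - 3)))*(-113) = (-25 + 4*9/(1 + 2*(-3)*(-9)))*(-113) = (-25 + 4*9/(1 + 54))*(-113) = (-25 + 4*9/55)*(-113) = (-25 + 4*9*(1/55))*(-113) = (-25 + 36/55)*(-113) = -1339/55*(-113) = 151307/55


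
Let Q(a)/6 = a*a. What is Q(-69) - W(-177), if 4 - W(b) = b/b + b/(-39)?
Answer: 371378/13 ≈ 28568.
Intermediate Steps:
Q(a) = 6*a² (Q(a) = 6*(a*a) = 6*a²)
W(b) = 3 + b/39 (W(b) = 4 - (b/b + b/(-39)) = 4 - (1 + b*(-1/39)) = 4 - (1 - b/39) = 4 + (-1 + b/39) = 3 + b/39)
Q(-69) - W(-177) = 6*(-69)² - (3 + (1/39)*(-177)) = 6*4761 - (3 - 59/13) = 28566 - 1*(-20/13) = 28566 + 20/13 = 371378/13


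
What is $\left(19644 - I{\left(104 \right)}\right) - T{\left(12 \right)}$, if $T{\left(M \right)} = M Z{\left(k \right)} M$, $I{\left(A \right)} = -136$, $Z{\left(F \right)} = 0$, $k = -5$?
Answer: $19780$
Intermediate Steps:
$T{\left(M \right)} = 0$ ($T{\left(M \right)} = M 0 M = 0 M = 0$)
$\left(19644 - I{\left(104 \right)}\right) - T{\left(12 \right)} = \left(19644 - -136\right) - 0 = \left(19644 + 136\right) + 0 = 19780 + 0 = 19780$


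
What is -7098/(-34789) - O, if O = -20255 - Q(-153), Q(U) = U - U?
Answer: 704658293/34789 ≈ 20255.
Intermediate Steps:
Q(U) = 0
O = -20255 (O = -20255 - 1*0 = -20255 + 0 = -20255)
-7098/(-34789) - O = -7098/(-34789) - 1*(-20255) = -7098*(-1/34789) + 20255 = 7098/34789 + 20255 = 704658293/34789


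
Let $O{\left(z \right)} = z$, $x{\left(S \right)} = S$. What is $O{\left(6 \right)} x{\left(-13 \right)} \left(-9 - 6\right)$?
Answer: $1170$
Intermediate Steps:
$O{\left(6 \right)} x{\left(-13 \right)} \left(-9 - 6\right) = 6 \left(- 13 \left(-9 - 6\right)\right) = 6 \left(\left(-13\right) \left(-15\right)\right) = 6 \cdot 195 = 1170$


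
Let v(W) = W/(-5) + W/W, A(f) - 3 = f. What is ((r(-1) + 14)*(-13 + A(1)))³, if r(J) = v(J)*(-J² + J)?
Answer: -142236648/125 ≈ -1.1379e+6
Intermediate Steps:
A(f) = 3 + f
v(W) = 1 - W/5 (v(W) = W*(-⅕) + 1 = -W/5 + 1 = 1 - W/5)
r(J) = (1 - J/5)*(J - J²) (r(J) = (1 - J/5)*(-J² + J) = (1 - J/5)*(J - J²))
((r(-1) + 14)*(-13 + A(1)))³ = (((⅕)*(-1)*(-1 - 1)*(-5 - 1) + 14)*(-13 + (3 + 1)))³ = (((⅕)*(-1)*(-2)*(-6) + 14)*(-13 + 4))³ = ((-12/5 + 14)*(-9))³ = ((58/5)*(-9))³ = (-522/5)³ = -142236648/125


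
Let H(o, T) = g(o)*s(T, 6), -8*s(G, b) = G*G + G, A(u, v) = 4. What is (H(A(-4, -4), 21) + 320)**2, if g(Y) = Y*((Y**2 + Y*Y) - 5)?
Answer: 35010889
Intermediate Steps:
s(G, b) = -G/8 - G**2/8 (s(G, b) = -(G*G + G)/8 = -(G**2 + G)/8 = -(G + G**2)/8 = -G/8 - G**2/8)
g(Y) = Y*(-5 + 2*Y**2) (g(Y) = Y*((Y**2 + Y**2) - 5) = Y*(2*Y**2 - 5) = Y*(-5 + 2*Y**2))
H(o, T) = -T*o*(1 + T)*(-5 + 2*o**2)/8 (H(o, T) = (o*(-5 + 2*o**2))*(-T*(1 + T)/8) = -T*o*(1 + T)*(-5 + 2*o**2)/8)
(H(A(-4, -4), 21) + 320)**2 = (-1/8*21*4*(1 + 21)*(-5 + 2*4**2) + 320)**2 = (-1/8*21*4*22*(-5 + 2*16) + 320)**2 = (-1/8*21*4*22*(-5 + 32) + 320)**2 = (-1/8*21*4*22*27 + 320)**2 = (-6237 + 320)**2 = (-5917)**2 = 35010889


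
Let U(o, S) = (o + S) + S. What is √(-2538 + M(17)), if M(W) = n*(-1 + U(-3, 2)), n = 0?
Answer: 3*I*√282 ≈ 50.379*I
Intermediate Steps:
U(o, S) = o + 2*S (U(o, S) = (S + o) + S = o + 2*S)
M(W) = 0 (M(W) = 0*(-1 + (-3 + 2*2)) = 0*(-1 + (-3 + 4)) = 0*(-1 + 1) = 0*0 = 0)
√(-2538 + M(17)) = √(-2538 + 0) = √(-2538) = 3*I*√282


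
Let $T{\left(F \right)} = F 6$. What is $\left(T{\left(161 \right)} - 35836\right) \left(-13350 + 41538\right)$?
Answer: $-982915560$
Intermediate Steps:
$T{\left(F \right)} = 6 F$
$\left(T{\left(161 \right)} - 35836\right) \left(-13350 + 41538\right) = \left(6 \cdot 161 - 35836\right) \left(-13350 + 41538\right) = \left(966 - 35836\right) 28188 = \left(-34870\right) 28188 = -982915560$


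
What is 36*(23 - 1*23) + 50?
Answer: 50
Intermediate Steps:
36*(23 - 1*23) + 50 = 36*(23 - 23) + 50 = 36*0 + 50 = 0 + 50 = 50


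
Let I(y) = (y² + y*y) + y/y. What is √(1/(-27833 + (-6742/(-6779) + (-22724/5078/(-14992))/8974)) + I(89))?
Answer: √16451836271211270710343519909943930118363899/32224670011524260741 ≈ 125.87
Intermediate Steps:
I(y) = 1 + 2*y² (I(y) = (y² + y²) + 1 = 2*y² + 1 = 1 + 2*y²)
√(1/(-27833 + (-6742/(-6779) + (-22724/5078/(-14992))/8974)) + I(89)) = √(1/(-27833 + (-6742/(-6779) + (-22724/5078/(-14992))/8974)) + (1 + 2*89²)) = √(1/(-27833 + (-6742*(-1/6779) + (-22724*1/5078*(-1/14992))*(1/8974))) + (1 + 2*7921)) = √(1/(-27833 + (6742/6779 - 11362/2539*(-1/14992)*(1/8974))) + (1 + 15842)) = √(1/(-27833 + (6742/6779 + (5681/19032344)*(1/8974))) + 15843) = √(1/(-27833 + (6742/6779 + 5681/170796255056)) + 15843) = √(1/(-27833 + 1151508390099051/1157827813024624) + 15843) = √(1/(-32224670011524260741/1157827813024624) + 15843) = √(-1157827813024624/32224670011524260741 + 15843) = √(510535445834751049895039/32224670011524260741) = √16451836271211270710343519909943930118363899/32224670011524260741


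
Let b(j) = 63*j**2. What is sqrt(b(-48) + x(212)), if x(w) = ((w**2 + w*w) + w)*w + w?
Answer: 2*sqrt(4811641) ≈ 4387.1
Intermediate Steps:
x(w) = w + w*(w + 2*w**2) (x(w) = ((w**2 + w**2) + w)*w + w = (2*w**2 + w)*w + w = (w + 2*w**2)*w + w = w*(w + 2*w**2) + w = w + w*(w + 2*w**2))
sqrt(b(-48) + x(212)) = sqrt(63*(-48)**2 + 212*(1 + 212 + 2*212**2)) = sqrt(63*2304 + 212*(1 + 212 + 2*44944)) = sqrt(145152 + 212*(1 + 212 + 89888)) = sqrt(145152 + 212*90101) = sqrt(145152 + 19101412) = sqrt(19246564) = 2*sqrt(4811641)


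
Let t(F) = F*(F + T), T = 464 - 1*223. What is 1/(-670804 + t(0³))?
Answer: -1/670804 ≈ -1.4907e-6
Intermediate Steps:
T = 241 (T = 464 - 223 = 241)
t(F) = F*(241 + F) (t(F) = F*(F + 241) = F*(241 + F))
1/(-670804 + t(0³)) = 1/(-670804 + 0³*(241 + 0³)) = 1/(-670804 + 0*(241 + 0)) = 1/(-670804 + 0*241) = 1/(-670804 + 0) = 1/(-670804) = -1/670804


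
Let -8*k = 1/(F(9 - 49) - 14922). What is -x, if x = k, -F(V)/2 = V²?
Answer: -1/144976 ≈ -6.8977e-6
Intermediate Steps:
F(V) = -2*V²
k = 1/144976 (k = -1/(8*(-2*(9 - 49)² - 14922)) = -1/(8*(-2*(-40)² - 14922)) = -1/(8*(-2*1600 - 14922)) = -1/(8*(-3200 - 14922)) = -⅛/(-18122) = -⅛*(-1/18122) = 1/144976 ≈ 6.8977e-6)
x = 1/144976 ≈ 6.8977e-6
-x = -1*1/144976 = -1/144976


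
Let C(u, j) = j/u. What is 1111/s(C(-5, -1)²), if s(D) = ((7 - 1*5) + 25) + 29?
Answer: 1111/56 ≈ 19.839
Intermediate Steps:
s(D) = 56 (s(D) = ((7 - 5) + 25) + 29 = (2 + 25) + 29 = 27 + 29 = 56)
1111/s(C(-5, -1)²) = 1111/56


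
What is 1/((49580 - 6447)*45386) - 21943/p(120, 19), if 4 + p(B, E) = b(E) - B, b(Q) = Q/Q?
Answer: 42956370278857/240789023574 ≈ 178.40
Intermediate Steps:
b(Q) = 1
p(B, E) = -3 - B (p(B, E) = -4 + (1 - B) = -3 - B)
1/((49580 - 6447)*45386) - 21943/p(120, 19) = 1/((49580 - 6447)*45386) - 21943/(-3 - 1*120) = (1/45386)/43133 - 21943/(-3 - 120) = (1/43133)*(1/45386) - 21943/(-123) = 1/1957634338 - 21943*(-1/123) = 1/1957634338 + 21943/123 = 42956370278857/240789023574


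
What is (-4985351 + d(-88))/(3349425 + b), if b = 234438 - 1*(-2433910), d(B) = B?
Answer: -4985439/6017773 ≈ -0.82845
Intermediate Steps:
b = 2668348 (b = 234438 + 2433910 = 2668348)
(-4985351 + d(-88))/(3349425 + b) = (-4985351 - 88)/(3349425 + 2668348) = -4985439/6017773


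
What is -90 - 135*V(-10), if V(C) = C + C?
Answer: 2610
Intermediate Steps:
V(C) = 2*C
-90 - 135*V(-10) = -90 - 270*(-10) = -90 - 135*(-20) = -90 + 2700 = 2610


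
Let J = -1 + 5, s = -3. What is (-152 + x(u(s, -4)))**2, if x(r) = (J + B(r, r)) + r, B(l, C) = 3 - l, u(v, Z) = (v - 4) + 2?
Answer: 21025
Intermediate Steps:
u(v, Z) = -2 + v (u(v, Z) = (-4 + v) + 2 = -2 + v)
J = 4
x(r) = 7 (x(r) = (4 + (3 - r)) + r = (7 - r) + r = 7)
(-152 + x(u(s, -4)))**2 = (-152 + 7)**2 = (-145)**2 = 21025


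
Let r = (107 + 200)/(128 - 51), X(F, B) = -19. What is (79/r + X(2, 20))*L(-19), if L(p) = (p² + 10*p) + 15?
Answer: 46500/307 ≈ 151.47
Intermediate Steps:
r = 307/77 ≈ 3.9870
L(p) = 15 + p² + 10*p
(79/r + X(2, 20))*L(-19) = (79/(307/77) - 19)*(15 + (-19)² + 10*(-19)) = (79*(77/307) - 19)*(15 + 361 - 190) = (6083/307 - 19)*186 = (250/307)*186 = 46500/307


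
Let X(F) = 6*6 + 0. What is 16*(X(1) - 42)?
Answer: -96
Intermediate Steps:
X(F) = 36 (X(F) = 36 + 0 = 36)
16*(X(1) - 42) = 16*(36 - 42) = 16*(-6) = -96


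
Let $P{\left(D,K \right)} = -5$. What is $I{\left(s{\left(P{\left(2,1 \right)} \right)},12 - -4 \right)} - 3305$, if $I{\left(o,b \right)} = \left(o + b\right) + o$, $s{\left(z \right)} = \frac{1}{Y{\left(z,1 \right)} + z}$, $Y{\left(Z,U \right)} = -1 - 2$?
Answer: $- \frac{13157}{4} \approx -3289.3$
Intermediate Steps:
$Y{\left(Z,U \right)} = -3$
$s{\left(z \right)} = \frac{1}{-3 + z}$
$I{\left(o,b \right)} = b + 2 o$ ($I{\left(o,b \right)} = \left(b + o\right) + o = b + 2 o$)
$I{\left(s{\left(P{\left(2,1 \right)} \right)},12 - -4 \right)} - 3305 = \left(\left(12 - -4\right) + \frac{2}{-3 - 5}\right) - 3305 = \left(\left(12 + 4\right) + \frac{2}{-8}\right) - 3305 = \left(16 + 2 \left(- \frac{1}{8}\right)\right) - 3305 = \left(16 - \frac{1}{4}\right) - 3305 = \frac{63}{4} - 3305 = - \frac{13157}{4}$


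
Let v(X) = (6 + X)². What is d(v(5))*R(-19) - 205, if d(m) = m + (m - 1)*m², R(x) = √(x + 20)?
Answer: 1756836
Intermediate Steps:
R(x) = √(20 + x)
d(m) = m + m²*(-1 + m) (d(m) = m + (-1 + m)*m² = m + m²*(-1 + m))
d(v(5))*R(-19) - 205 = ((6 + 5)²*(1 + ((6 + 5)²)² - (6 + 5)²))*√(20 - 19) - 205 = (11²*(1 + (11²)² - 1*11²))*√1 - 205 = (121*(1 + 121² - 1*121))*1 - 205 = (121*(1 + 14641 - 121))*1 - 205 = (121*14521)*1 - 205 = 1757041*1 - 205 = 1757041 - 205 = 1756836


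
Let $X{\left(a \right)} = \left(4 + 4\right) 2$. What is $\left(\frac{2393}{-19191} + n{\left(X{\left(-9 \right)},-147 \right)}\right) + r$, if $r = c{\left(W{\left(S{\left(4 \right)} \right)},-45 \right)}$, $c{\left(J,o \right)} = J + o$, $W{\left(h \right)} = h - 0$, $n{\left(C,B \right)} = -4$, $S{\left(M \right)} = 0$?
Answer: $- \frac{942752}{19191} \approx -49.125$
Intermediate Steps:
$X{\left(a \right)} = 16$ ($X{\left(a \right)} = 8 \cdot 2 = 16$)
$W{\left(h \right)} = h$ ($W{\left(h \right)} = h + 0 = h$)
$r = -45$ ($r = 0 - 45 = -45$)
$\left(\frac{2393}{-19191} + n{\left(X{\left(-9 \right)},-147 \right)}\right) + r = \left(\frac{2393}{-19191} - 4\right) - 45 = \left(2393 \left(- \frac{1}{19191}\right) - 4\right) - 45 = \left(- \frac{2393}{19191} - 4\right) - 45 = - \frac{79157}{19191} - 45 = - \frac{942752}{19191}$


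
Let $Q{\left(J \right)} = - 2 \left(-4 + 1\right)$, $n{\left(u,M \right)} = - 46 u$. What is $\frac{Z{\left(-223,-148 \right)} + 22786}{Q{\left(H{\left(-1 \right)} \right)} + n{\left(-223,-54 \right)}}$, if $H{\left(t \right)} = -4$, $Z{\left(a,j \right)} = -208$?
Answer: $\frac{11289}{5132} \approx 2.1997$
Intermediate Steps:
$Q{\left(J \right)} = 6$ ($Q{\left(J \right)} = \left(-2\right) \left(-3\right) = 6$)
$\frac{Z{\left(-223,-148 \right)} + 22786}{Q{\left(H{\left(-1 \right)} \right)} + n{\left(-223,-54 \right)}} = \frac{-208 + 22786}{6 - -10258} = \frac{22578}{6 + 10258} = \frac{22578}{10264} = 22578 \cdot \frac{1}{10264} = \frac{11289}{5132}$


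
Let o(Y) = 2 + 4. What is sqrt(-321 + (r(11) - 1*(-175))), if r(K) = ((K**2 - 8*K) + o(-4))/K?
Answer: I*sqrt(17237)/11 ≈ 11.935*I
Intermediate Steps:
o(Y) = 6
r(K) = (6 + K**2 - 8*K)/K (r(K) = ((K**2 - 8*K) + 6)/K = (6 + K**2 - 8*K)/K)
sqrt(-321 + (r(11) - 1*(-175))) = sqrt(-321 + ((-8 + 11 + 6/11) - 1*(-175))) = sqrt(-321 + ((-8 + 11 + 6*(1/11)) + 175)) = sqrt(-321 + ((-8 + 11 + 6/11) + 175)) = sqrt(-321 + (39/11 + 175)) = sqrt(-321 + 1964/11) = sqrt(-1567/11) = I*sqrt(17237)/11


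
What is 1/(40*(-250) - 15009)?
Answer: -1/25009 ≈ -3.9986e-5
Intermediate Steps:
1/(40*(-250) - 15009) = 1/(-10000 - 15009) = 1/(-25009) = -1/25009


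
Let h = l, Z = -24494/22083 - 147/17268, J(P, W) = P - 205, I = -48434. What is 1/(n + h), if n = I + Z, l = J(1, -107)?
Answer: -127109748/6182505992755 ≈ -2.0560e-5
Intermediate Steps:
J(P, W) = -205 + P
l = -204 (l = -205 + 1 = -204)
Z = -142069531/127109748 (Z = -24494*1/22083 - 147*1/17268 = -24494/22083 - 49/5756 = -142069531/127109748 ≈ -1.1177)
h = -204
n = -6156575604163/127109748 (n = -48434 - 142069531/127109748 = -6156575604163/127109748 ≈ -48435.)
1/(n + h) = 1/(-6156575604163/127109748 - 204) = 1/(-6182505992755/127109748) = -127109748/6182505992755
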